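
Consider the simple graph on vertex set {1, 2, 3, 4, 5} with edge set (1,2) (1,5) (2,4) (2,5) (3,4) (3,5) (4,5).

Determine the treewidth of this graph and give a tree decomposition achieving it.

Every bag has size at most 3, so the width is 3 − 1 = 2 and tw(G) ≤ 2. Conversely, {1, 2, 5} is a clique of size 3, and the vertices of any clique must share a bag in every tree decomposition; so some bag has ≥ 3 vertices and tw(G) ≥ 2. Therefore the treewidth is 2.

Treewidth 2.
Bags: B1 = {3, 4, 5}  B2 = {2, 4, 5}  B3 = {1, 2, 5}
Tree: B1–B2, B2–B3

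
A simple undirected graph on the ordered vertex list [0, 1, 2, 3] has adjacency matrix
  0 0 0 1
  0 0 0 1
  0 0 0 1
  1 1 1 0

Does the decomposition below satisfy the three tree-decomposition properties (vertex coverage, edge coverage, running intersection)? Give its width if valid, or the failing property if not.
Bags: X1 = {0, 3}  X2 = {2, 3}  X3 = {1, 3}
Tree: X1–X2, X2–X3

Checking the three conditions: (i) the bags cover all of {0, 1, 2, 3}; (ii) for each edge, some bag contains both endpoints; (iii) the bags containing any fixed vertex form a subtree. All hold, so the decomposition is valid with width 2 − 1 = 1.

Yes; width 1.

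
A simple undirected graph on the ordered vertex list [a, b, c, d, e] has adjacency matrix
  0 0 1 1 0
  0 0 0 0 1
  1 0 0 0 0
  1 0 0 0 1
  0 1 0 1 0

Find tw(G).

1

A width-1 tree decomposition is:
Bags: B1 = {a, c}  B2 = {a, d}  B3 = {d, e}  B4 = {b, e}
Tree: B1–B2, B2–B3, B3–B4
The largest bag has 2 vertices, giving width 1; this decomposition certifies tw(G) ≤ 1. Since G has at least one edge (e.g. c–a), it is not an edgeless graph, so tw(G) ≥ 1. Combining the bounds, tw(G) = 1.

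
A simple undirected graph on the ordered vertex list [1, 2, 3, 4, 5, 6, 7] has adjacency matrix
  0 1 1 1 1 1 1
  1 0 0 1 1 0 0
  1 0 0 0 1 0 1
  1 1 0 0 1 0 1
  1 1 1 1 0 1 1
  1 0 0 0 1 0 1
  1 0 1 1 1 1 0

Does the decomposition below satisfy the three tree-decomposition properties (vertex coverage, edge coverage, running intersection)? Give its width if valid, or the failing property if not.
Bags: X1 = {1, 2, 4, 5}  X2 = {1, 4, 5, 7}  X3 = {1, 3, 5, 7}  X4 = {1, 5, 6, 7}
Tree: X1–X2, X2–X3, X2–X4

Vertex coverage: the bags together contain {1, 2, 3, 4, 5, 6, 7}, the full vertex set. Edge coverage: each edge of G has both endpoints in at least one bag. Running intersection: for every vertex, the bags containing it form a connected subtree. All three properties hold, so this is a valid tree decomposition of width max|bag| − 1 = 3, and hence tw(G) ≤ 3.

Yes; width 3.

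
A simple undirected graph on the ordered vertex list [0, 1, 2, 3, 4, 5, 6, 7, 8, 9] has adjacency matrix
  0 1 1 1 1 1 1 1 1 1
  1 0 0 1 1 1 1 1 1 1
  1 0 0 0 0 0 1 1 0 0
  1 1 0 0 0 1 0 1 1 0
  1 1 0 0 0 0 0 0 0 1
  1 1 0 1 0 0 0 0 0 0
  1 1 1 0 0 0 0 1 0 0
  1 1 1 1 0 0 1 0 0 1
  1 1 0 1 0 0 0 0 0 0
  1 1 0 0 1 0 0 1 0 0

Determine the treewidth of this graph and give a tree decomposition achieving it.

The largest bag has 4 vertices, giving width 3; this decomposition certifies tw(G) ≤ 3. On the other hand G contains the 4-clique {0, 1, 4, 9}. A clique must lie in a single bag of any decomposition, so no decomposition can have width below 3. Hence tw(G) = 3 exactly.

Treewidth 3.
One such decomposition:
Bags: B1 = {0, 1, 7, 9}  B2 = {0, 1, 3, 7}  B3 = {0, 1, 6, 7}  B4 = {0, 1, 3, 5}  B5 = {0, 1, 4, 9}  B6 = {0, 2, 6, 7}  B7 = {0, 1, 3, 8}
Tree: B1–B2, B1–B3, B2–B4, B1–B5, B3–B6, B4–B7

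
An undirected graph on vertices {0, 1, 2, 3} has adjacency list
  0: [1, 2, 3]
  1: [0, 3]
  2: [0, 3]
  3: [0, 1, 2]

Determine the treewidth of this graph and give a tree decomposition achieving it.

Every bag has size at most 3, so the width is 3 − 1 = 2 and tw(G) ≤ 2. Conversely, {0, 1, 3} is a clique of size 3, and the vertices of any clique must share a bag in every tree decomposition; so some bag has ≥ 3 vertices and tw(G) ≥ 2. Hence tw(G) = 2 exactly.

Treewidth 2.
Bags: B1 = {0, 2, 3}  B2 = {0, 1, 3}
Tree: B1–B2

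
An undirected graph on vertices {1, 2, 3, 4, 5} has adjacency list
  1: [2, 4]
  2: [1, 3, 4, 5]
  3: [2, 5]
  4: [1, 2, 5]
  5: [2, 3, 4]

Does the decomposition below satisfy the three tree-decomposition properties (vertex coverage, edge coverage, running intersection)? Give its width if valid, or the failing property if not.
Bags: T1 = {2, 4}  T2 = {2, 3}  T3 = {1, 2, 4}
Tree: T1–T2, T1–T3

No — vertex 5 appears in no bag.

A tree decomposition must satisfy three properties: every vertex lies in some bag; for every edge, both endpoints lie together in some bag; and for every vertex, the bags containing it form a connected subtree. Here vertex 5 appears in no bag, so the decomposition is invalid.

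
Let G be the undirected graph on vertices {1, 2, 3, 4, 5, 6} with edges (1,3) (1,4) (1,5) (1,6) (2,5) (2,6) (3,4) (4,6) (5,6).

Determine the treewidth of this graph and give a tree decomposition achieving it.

Treewidth 2.
Bags: B1 = {1, 5, 6}  B2 = {1, 4, 6}  B3 = {2, 5, 6}  B4 = {1, 3, 4}
Tree: B1–B2, B1–B3, B2–B4

Every bag has size at most 3, so the width is 3 − 1 = 2 and tw(G) ≤ 2. On the other hand G contains the 3-clique {1, 3, 4}. A clique must lie in a single bag of any decomposition, so no decomposition can have width below 2. Therefore the treewidth is 2.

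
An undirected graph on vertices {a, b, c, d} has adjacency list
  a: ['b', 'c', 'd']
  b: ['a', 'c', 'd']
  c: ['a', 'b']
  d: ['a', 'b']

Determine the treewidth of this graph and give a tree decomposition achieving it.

Every bag has size at most 3, so the width is 3 − 1 = 2 and tw(G) ≤ 2. For the lower bound, the 3 vertices {a, b, d} are pairwise adjacent, and any tree decomposition puts a clique entirely inside one bag — forcing width ≥ 2. Hence tw(G) = 2 exactly.

Treewidth 2.
One such decomposition:
Bags: B1 = {a, b, d}  B2 = {a, b, c}
Tree: B1–B2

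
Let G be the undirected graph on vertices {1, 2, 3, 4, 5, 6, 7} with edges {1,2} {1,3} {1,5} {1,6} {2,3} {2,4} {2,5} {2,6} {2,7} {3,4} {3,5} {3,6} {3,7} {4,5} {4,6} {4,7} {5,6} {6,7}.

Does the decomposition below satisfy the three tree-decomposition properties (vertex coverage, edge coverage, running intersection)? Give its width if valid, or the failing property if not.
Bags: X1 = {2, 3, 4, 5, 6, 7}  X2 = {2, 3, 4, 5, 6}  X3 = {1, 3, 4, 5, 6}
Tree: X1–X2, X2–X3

No — edge (2,1) lies in no bag.

A tree decomposition must satisfy three properties: every vertex lies in some bag; for every edge, both endpoints lie together in some bag; and for every vertex, the bags containing it form a connected subtree. Here edge (2,1) lies in no bag, so the decomposition is invalid.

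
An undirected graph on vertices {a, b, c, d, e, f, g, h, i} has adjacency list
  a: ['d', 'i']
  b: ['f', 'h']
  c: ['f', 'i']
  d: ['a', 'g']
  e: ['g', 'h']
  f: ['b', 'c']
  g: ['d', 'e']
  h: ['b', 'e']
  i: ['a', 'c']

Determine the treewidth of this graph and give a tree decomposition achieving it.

Treewidth 2.
One such decomposition:
Bags: B1 = {e, g, h}  B2 = {d, g, h}  B3 = {a, d, h}  B4 = {a, h, i}  B5 = {c, h, i}  B6 = {c, f, h}  B7 = {b, f, h}
Tree: B1–B2, B2–B3, B3–B4, B4–B5, B5–B6, B6–B7

Every bag has size at most 3, so the width is 3 − 1 = 2 and tw(G) ≤ 2. For the lower bound, G contains the cycle h–e–g–d–a–i–c–f–b–h, so G is not a forest; only forests have treewidth ≤ 1, hence tw(G) ≥ 2. Therefore the treewidth is 2.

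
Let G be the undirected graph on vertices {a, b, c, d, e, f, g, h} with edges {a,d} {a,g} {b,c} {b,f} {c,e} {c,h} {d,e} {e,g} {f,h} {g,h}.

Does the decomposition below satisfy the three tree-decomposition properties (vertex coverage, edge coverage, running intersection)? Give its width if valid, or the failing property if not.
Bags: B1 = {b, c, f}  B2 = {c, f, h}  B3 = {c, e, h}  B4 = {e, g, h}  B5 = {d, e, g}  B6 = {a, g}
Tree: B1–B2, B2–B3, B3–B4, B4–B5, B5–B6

A tree decomposition must satisfy three properties: every vertex lies in some bag; for every edge, both endpoints lie together in some bag; and for every vertex, the bags containing it form a connected subtree. Here edge (d,a) lies in no bag, so the decomposition is invalid.

No — edge (d,a) lies in no bag.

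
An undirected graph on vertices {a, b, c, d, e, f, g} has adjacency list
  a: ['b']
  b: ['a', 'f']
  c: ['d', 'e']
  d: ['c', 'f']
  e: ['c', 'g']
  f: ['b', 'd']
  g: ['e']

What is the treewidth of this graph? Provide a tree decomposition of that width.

Treewidth 1.
One optimal decomposition is:
Bags: B1 = {e, g}  B2 = {c, e}  B3 = {c, d}  B4 = {d, f}  B5 = {b, f}  B6 = {a, b}
Tree: B1–B2, B2–B3, B3–B4, B4–B5, B5–B6

Each bag holds 2 vertices, so the decomposition has width 1, which upper-bounds the treewidth. Any graph with an edge has treewidth ≥ 1, and G has the edge g–e. Combining the bounds, tw(G) = 1.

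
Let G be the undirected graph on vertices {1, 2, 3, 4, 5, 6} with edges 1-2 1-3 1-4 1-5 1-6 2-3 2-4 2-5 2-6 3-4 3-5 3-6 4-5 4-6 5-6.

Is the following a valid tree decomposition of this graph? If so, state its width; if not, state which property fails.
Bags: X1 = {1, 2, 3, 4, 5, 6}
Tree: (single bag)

Yes; width 5.

Vertex coverage: the bags together contain {1, 2, 3, 4, 5, 6}, the full vertex set. Edge coverage: each edge of G has both endpoints in at least one bag. Running intersection: for every vertex, the bags containing it form a connected subtree. All three properties hold, so this is a valid tree decomposition of width max|bag| − 1 = 5, and hence tw(G) ≤ 5.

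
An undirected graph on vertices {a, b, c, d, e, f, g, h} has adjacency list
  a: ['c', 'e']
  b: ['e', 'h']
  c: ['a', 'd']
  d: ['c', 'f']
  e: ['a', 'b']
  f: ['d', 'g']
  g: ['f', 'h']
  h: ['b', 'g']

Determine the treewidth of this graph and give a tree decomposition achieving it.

Every bag has size at most 3, so the width is 3 − 1 = 2 and tw(G) ≤ 2. The edges f–d–c–a–e–b–h–g–f form a cycle, so G is not a tree and its treewidth is at least 2. Combining the bounds, tw(G) = 2.

Treewidth 2.
One such decomposition:
Bags: B1 = {c, d, f}  B2 = {a, c, f}  B3 = {a, e, f}  B4 = {b, e, f}  B5 = {b, f, h}  B6 = {f, g, h}
Tree: B1–B2, B2–B3, B3–B4, B4–B5, B5–B6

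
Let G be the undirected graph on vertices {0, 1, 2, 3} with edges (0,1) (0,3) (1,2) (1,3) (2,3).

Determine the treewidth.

2

A width-2 tree decomposition is:
Bags: B1 = {0, 1, 3}  B2 = {1, 2, 3}
Tree: B1–B2
The largest bag has 3 vertices, giving width 2; this decomposition certifies tw(G) ≤ 2. For the lower bound, the 3 vertices {0, 1, 3} are pairwise adjacent, and any tree decomposition puts a clique entirely inside one bag — forcing width ≥ 2. Hence tw(G) = 2 exactly.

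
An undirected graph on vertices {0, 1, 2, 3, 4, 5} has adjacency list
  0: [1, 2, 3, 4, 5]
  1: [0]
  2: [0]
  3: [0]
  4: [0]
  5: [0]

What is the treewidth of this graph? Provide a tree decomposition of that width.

Treewidth 1.
Bags: B1 = {0, 1}  B2 = {0, 2}  B3 = {0, 5}  B4 = {0, 3}  B5 = {0, 4}
Tree: B1–B2, B2–B3, B2–B4, B1–B5

Each bag holds 2 vertices, so the decomposition has width 1, which upper-bounds the treewidth. G has an edge, so its treewidth is at least 1. Combining the bounds, tw(G) = 1.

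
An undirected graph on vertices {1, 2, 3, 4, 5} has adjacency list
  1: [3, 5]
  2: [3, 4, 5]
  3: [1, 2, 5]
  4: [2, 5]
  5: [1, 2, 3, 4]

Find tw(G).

A width-2 tree decomposition is:
Bags: B1 = {2, 3, 5}  B2 = {2, 4, 5}  B3 = {1, 3, 5}
Tree: B1–B2, B1–B3
The largest bag has 3 vertices, giving width 2; this decomposition certifies tw(G) ≤ 2. Conversely, {1, 3, 5} is a clique of size 3, and the vertices of any clique must share a bag in every tree decomposition; so some bag has ≥ 3 vertices and tw(G) ≥ 2. Hence tw(G) = 2 exactly.

2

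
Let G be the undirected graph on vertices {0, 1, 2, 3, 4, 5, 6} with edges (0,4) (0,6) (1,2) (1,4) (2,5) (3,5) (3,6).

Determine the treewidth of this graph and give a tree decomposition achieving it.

Each bag holds 3 vertices, so the decomposition has width 2, which upper-bounds the treewidth. Since 3–6–0–4–1–2–5–3 is a cycle in G, G is not acyclic. Forests are exactly the graphs of treewidth ≤ 1, so tw(G) ≥ 2. Therefore the treewidth is 2.

Treewidth 2.
One such decomposition:
Bags: B1 = {0, 3, 6}  B2 = {0, 3, 4}  B3 = {1, 3, 4}  B4 = {1, 2, 3}  B5 = {2, 3, 5}
Tree: B1–B2, B2–B3, B3–B4, B4–B5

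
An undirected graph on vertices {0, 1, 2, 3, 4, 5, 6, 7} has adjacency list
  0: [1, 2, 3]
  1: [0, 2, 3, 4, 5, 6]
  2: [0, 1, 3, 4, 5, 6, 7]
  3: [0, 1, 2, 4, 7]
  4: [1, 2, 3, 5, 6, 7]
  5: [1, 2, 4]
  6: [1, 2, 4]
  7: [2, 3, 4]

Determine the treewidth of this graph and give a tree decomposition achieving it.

Every bag has size at most 4, so the width is 4 − 1 = 3 and tw(G) ≤ 3. On the other hand G contains the 4-clique {0, 1, 2, 3}. A clique must lie in a single bag of any decomposition, so no decomposition can have width below 3. Combining the bounds, tw(G) = 3.

Treewidth 3.
One optimal decomposition is:
Bags: B1 = {0, 1, 2, 3}  B2 = {1, 2, 3, 4}  B3 = {2, 3, 4, 7}  B4 = {1, 2, 4, 5}  B5 = {1, 2, 4, 6}
Tree: B1–B2, B2–B3, B2–B4, B4–B5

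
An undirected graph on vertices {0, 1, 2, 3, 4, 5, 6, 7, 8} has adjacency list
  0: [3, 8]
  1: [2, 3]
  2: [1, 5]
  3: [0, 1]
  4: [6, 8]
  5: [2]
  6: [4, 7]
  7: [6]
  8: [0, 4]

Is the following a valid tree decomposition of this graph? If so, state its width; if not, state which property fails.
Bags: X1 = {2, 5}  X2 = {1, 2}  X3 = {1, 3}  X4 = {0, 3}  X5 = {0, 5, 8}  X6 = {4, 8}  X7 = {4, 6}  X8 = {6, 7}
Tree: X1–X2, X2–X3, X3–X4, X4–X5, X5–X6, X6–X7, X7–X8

A tree decomposition must satisfy three properties: every vertex lies in some bag; for every edge, both endpoints lie together in some bag; and for every vertex, the bags containing it form a connected subtree. Here bags containing vertex 5 are not connected in the tree, so the decomposition is invalid.

No — bags containing vertex 5 are not connected in the tree.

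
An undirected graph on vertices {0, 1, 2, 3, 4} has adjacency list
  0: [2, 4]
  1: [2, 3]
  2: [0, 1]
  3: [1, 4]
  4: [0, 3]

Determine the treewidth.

2

A width-2 tree decomposition is:
Bags: B1 = {0, 2, 4}  B2 = {1, 2, 4}  B3 = {1, 3, 4}
Tree: B1–B2, B2–B3
Each bag holds 3 vertices, so the decomposition has width 2, which upper-bounds the treewidth. For the lower bound, G contains the cycle 4–0–2–1–3–4, so G is not a forest; only forests have treewidth ≤ 1, hence tw(G) ≥ 2. Hence tw(G) = 2 exactly.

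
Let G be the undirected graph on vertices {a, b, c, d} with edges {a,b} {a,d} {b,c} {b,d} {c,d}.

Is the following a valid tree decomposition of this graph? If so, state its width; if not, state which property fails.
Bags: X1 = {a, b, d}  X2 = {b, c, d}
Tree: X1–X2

Checking the three conditions: (i) the bags cover all of {a, b, c, d}; (ii) for each edge, some bag contains both endpoints; (iii) the bags containing any fixed vertex form a subtree. All hold, so the decomposition is valid with width 3 − 1 = 2.

Yes; width 2.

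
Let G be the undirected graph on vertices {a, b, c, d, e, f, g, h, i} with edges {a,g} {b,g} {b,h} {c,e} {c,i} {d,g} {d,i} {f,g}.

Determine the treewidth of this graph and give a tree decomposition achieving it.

The largest bag has 2 vertices, giving width 1; this decomposition certifies tw(G) ≤ 1. G has an edge, so its treewidth is at least 1. The upper and lower bounds meet at 1, so that is the treewidth.

Treewidth 1.
One optimal decomposition is:
Bags: B1 = {d, g}  B2 = {f, g}  B3 = {b, g}  B4 = {b, h}  B5 = {a, g}  B6 = {d, i}  B7 = {c, i}  B8 = {c, e}
Tree: B1–B2, B1–B3, B3–B4, B1–B5, B1–B6, B6–B7, B7–B8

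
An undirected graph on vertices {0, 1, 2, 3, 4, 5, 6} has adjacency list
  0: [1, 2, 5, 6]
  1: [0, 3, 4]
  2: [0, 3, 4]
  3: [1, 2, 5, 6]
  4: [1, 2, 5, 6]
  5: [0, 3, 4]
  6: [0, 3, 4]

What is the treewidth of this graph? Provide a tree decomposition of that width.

Each bag holds 4 vertices, so the decomposition has width 3, which upper-bounds the treewidth. For the lower bound: the 4 vertex sets {1,4}, {3,6}, {0}, {5} are disjoint, each induces a connected subgraph, and every pair is joined by at least one edge of G. Contracting each set to a single vertex therefore yields K_{4} as a minor, and since treewidth is minor-monotone, tw(G) ≥ tw(K_{4}) = 3. Hence tw(G) = 3 exactly.

Treewidth 3.
Bags: B1 = {0, 1, 3, 4}  B2 = {0, 3, 4, 6}  B3 = {0, 3, 4, 5}  B4 = {0, 2, 3, 4}
Tree: B1–B2, B2–B3, B3–B4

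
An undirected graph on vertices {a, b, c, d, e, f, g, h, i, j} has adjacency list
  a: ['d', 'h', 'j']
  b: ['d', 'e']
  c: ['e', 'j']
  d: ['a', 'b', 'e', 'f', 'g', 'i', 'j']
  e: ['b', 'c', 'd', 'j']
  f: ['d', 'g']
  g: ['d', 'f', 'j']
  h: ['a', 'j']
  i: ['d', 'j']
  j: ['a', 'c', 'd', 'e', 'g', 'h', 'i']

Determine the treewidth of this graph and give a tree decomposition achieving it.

The largest bag has 3 vertices, giving width 2; this decomposition certifies tw(G) ≤ 2. Conversely, {d, g, j} is a clique of size 3, and the vertices of any clique must share a bag in every tree decomposition; so some bag has ≥ 3 vertices and tw(G) ≥ 2. Therefore the treewidth is 2.

Treewidth 2.
Bags: B1 = {a, d, j}  B2 = {d, e, j}  B3 = {d, g, j}  B4 = {d, i, j}  B5 = {a, h, j}  B6 = {d, f, g}  B7 = {b, d, e}  B8 = {c, e, j}
Tree: B1–B2, B1–B3, B3–B4, B1–B5, B3–B6, B2–B7, B2–B8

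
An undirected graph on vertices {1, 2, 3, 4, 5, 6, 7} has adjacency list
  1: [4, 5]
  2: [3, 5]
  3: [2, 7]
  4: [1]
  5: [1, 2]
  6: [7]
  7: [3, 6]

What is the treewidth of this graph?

1

A width-1 tree decomposition is:
Bags: B1 = {1, 4}  B2 = {1, 5}  B3 = {2, 5}  B4 = {2, 3}  B5 = {3, 7}  B6 = {6, 7}
Tree: B1–B2, B2–B3, B3–B4, B4–B5, B5–B6
Every bag has size at most 2, so the width is 2 − 1 = 1 and tw(G) ≤ 1. G has an edge, so its treewidth is at least 1. Combining the bounds, tw(G) = 1.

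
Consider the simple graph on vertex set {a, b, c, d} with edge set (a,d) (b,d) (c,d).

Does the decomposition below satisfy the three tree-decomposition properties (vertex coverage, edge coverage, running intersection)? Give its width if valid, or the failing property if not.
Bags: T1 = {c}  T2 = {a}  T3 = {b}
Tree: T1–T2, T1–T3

A tree decomposition must satisfy three properties: every vertex lies in some bag; for every edge, both endpoints lie together in some bag; and for every vertex, the bags containing it form a connected subtree. Here vertex d appears in no bag, so the decomposition is invalid.

No — vertex d appears in no bag.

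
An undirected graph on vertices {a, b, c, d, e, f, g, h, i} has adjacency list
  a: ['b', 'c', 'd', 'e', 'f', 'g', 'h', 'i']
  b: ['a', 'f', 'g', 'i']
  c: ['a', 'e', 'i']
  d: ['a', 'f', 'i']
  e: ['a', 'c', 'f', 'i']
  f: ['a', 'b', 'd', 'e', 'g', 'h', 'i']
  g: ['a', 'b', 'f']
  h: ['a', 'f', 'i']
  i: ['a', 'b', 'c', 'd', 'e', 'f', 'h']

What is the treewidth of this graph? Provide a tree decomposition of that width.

Treewidth 3.
Bags: B1 = {a, e, f, i}  B2 = {a, d, f, i}  B3 = {a, c, e, i}  B4 = {a, b, f, i}  B5 = {a, f, h, i}  B6 = {a, b, f, g}
Tree: B1–B2, B1–B3, B1–B4, B2–B5, B4–B6

The largest bag has 4 vertices, giving width 3; this decomposition certifies tw(G) ≤ 3. Conversely, {a, c, e, i} is a clique of size 4, and the vertices of any clique must share a bag in every tree decomposition; so some bag has ≥ 4 vertices and tw(G) ≥ 3. The upper and lower bounds meet at 3, so that is the treewidth.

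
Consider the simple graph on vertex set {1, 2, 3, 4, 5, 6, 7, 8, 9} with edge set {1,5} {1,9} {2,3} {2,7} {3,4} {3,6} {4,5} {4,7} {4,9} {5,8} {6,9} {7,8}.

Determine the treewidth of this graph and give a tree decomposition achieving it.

Every bag has size at most 4, so the width is 4 − 1 = 3 and tw(G) ≤ 3. For the lower bound: the 4 vertex sets {2,3,6}, {7}, {4}, {1,5,8,9} are disjoint, each induces a connected subgraph, and every pair is joined by at least one edge of G. Contracting each set to a single vertex therefore yields K_{4} as a minor, and since treewidth is minor-monotone, tw(G) ≥ tw(K_{4}) = 3. Hence tw(G) = 3 exactly.

Treewidth 3.
One such decomposition:
Bags: B1 = {2, 3, 6, 7}  B2 = {3, 4, 6, 7}  B3 = {4, 6, 7, 9}  B4 = {4, 7, 8, 9}  B5 = {4, 5, 8, 9}  B6 = {1, 5, 8, 9}
Tree: B1–B2, B2–B3, B3–B4, B4–B5, B5–B6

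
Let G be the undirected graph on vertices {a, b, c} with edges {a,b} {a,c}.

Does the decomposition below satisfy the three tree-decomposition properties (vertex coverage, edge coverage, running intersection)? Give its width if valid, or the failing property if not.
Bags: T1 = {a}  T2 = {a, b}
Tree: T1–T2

A tree decomposition must satisfy three properties: every vertex lies in some bag; for every edge, both endpoints lie together in some bag; and for every vertex, the bags containing it form a connected subtree. Here vertex c appears in no bag, so the decomposition is invalid.

No — vertex c appears in no bag.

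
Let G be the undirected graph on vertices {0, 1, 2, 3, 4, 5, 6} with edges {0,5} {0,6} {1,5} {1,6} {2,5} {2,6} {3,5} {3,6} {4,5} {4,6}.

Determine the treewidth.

2

A width-2 tree decomposition is:
Bags: B1 = {4, 5, 6}  B2 = {0, 5, 6}  B3 = {3, 5, 6}  B4 = {1, 5, 6}  B5 = {2, 5, 6}
Tree: B1–B2, B2–B3, B3–B4, B4–B5
Every bag has size at most 3, so the width is 3 − 1 = 2 and tw(G) ≤ 2. Since 5–4–6–0–5 is a cycle in G, G is not acyclic. Forests are exactly the graphs of treewidth ≤ 1, so tw(G) ≥ 2. Combining the bounds, tw(G) = 2.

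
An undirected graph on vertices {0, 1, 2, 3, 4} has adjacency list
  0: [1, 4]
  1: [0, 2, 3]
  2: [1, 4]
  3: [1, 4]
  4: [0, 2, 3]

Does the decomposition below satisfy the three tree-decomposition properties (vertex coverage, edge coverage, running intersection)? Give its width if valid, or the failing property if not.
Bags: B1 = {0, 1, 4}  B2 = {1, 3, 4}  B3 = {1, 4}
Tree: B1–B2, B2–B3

A tree decomposition must satisfy three properties: every vertex lies in some bag; for every edge, both endpoints lie together in some bag; and for every vertex, the bags containing it form a connected subtree. Here vertex 2 appears in no bag, so the decomposition is invalid.

No — vertex 2 appears in no bag.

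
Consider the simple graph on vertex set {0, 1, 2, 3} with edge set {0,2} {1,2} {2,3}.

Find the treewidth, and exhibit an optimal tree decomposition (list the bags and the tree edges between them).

Treewidth 1.
Bags: B1 = {0, 2}  B2 = {2, 3}  B3 = {1, 2}
Tree: B1–B2, B1–B3

Every bag has size at most 2, so the width is 2 − 1 = 1 and tw(G) ≤ 1. Since G has at least one edge (e.g. 0–2), it is not an edgeless graph, so tw(G) ≥ 1. Combining the bounds, tw(G) = 1.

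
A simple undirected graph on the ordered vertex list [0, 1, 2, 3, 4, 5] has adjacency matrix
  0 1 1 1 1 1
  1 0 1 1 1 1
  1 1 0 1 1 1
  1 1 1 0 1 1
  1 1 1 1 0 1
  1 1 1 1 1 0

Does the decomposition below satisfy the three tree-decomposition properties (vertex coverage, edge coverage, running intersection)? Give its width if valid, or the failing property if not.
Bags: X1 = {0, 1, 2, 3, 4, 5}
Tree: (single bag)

Yes; width 5.

Every vertex of G appears in some bag (union = {0, 1, 2, 3, 4, 5}); every edge is covered by a bag; and for each vertex v the set of bags containing v is connected in the bag tree. The decomposition is therefore valid. The largest bag has 6 vertices, so the width is 5.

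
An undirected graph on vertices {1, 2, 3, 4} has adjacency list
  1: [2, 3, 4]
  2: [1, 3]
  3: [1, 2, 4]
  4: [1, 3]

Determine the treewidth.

2

A width-2 tree decomposition is:
Bags: B1 = {1, 2, 3}  B2 = {1, 3, 4}
Tree: B1–B2
Every bag has size at most 3, so the width is 3 − 1 = 2 and tw(G) ≤ 2. For the lower bound, the 3 vertices {1, 2, 3} are pairwise adjacent, and any tree decomposition puts a clique entirely inside one bag — forcing width ≥ 2. Hence tw(G) = 2 exactly.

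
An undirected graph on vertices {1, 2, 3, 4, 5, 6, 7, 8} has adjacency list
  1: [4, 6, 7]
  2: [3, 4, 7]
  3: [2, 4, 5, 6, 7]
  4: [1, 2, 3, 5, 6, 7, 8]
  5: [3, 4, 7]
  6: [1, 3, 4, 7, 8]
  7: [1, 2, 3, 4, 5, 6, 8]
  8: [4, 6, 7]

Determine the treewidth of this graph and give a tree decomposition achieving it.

The largest bag has 4 vertices, giving width 3; this decomposition certifies tw(G) ≤ 3. Conversely, {4, 6, 7, 8} is a clique of size 4, and the vertices of any clique must share a bag in every tree decomposition; so some bag has ≥ 4 vertices and tw(G) ≥ 3. Combining the bounds, tw(G) = 3.

Treewidth 3.
One such decomposition:
Bags: B1 = {3, 4, 6, 7}  B2 = {2, 3, 4, 7}  B3 = {4, 6, 7, 8}  B4 = {3, 4, 5, 7}  B5 = {1, 4, 6, 7}
Tree: B1–B2, B1–B3, B1–B4, B1–B5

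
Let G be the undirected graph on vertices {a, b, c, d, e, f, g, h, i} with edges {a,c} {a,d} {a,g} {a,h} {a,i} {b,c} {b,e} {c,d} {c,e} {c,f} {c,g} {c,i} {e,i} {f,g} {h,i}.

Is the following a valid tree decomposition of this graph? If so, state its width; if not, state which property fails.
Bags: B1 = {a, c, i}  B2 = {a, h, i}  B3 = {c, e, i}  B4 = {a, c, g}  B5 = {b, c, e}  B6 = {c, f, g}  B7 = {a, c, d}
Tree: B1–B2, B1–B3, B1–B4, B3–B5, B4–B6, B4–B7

Vertex coverage: the bags together contain {a, b, c, d, e, f, g, h, i}, the full vertex set. Edge coverage: each edge of G has both endpoints in at least one bag. Running intersection: for every vertex, the bags containing it form a connected subtree. All three properties hold, so this is a valid tree decomposition of width max|bag| − 1 = 2, and hence tw(G) ≤ 2.

Yes; width 2.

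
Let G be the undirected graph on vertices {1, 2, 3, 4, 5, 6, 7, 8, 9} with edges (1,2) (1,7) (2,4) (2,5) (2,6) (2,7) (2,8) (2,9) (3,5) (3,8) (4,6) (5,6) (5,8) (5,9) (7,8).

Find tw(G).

2

A width-2 tree decomposition is:
Bags: B1 = {2, 5, 8}  B2 = {3, 5, 8}  B3 = {2, 7, 8}  B4 = {2, 5, 6}  B5 = {1, 2, 7}  B6 = {2, 5, 9}  B7 = {2, 4, 6}
Tree: B1–B2, B1–B3, B1–B4, B3–B5, B4–B6, B4–B7
The largest bag has 3 vertices, giving width 2; this decomposition certifies tw(G) ≤ 2. Conversely, {1, 2, 7} is a clique of size 3, and the vertices of any clique must share a bag in every tree decomposition; so some bag has ≥ 3 vertices and tw(G) ≥ 2. Combining the bounds, tw(G) = 2.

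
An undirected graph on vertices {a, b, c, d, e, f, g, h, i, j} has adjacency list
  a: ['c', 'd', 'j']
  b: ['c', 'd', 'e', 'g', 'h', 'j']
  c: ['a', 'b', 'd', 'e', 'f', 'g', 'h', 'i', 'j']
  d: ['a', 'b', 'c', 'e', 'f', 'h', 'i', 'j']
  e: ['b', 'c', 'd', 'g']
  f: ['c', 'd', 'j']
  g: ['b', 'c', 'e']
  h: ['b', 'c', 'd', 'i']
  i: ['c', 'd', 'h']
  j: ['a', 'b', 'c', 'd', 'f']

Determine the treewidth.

3

A width-3 tree decomposition is:
Bags: B1 = {c, d, h, i}  B2 = {b, c, d, h}  B3 = {b, c, d, e}  B4 = {b, c, d, j}  B5 = {b, c, e, g}  B6 = {a, c, d, j}  B7 = {c, d, f, j}
Tree: B1–B2, B2–B3, B3–B4, B3–B5, B4–B6, B6–B7
The largest bag has 4 vertices, giving width 3; this decomposition certifies tw(G) ≤ 3. Conversely, {a, c, d, j} is a clique of size 4, and the vertices of any clique must share a bag in every tree decomposition; so some bag has ≥ 4 vertices and tw(G) ≥ 3. The upper and lower bounds meet at 3, so that is the treewidth.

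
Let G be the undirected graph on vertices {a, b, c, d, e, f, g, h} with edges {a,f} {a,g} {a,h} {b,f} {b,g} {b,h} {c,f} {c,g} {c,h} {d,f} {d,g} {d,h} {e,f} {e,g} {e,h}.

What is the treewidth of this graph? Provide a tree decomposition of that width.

Treewidth 3.
One optimal decomposition is:
Bags: B1 = {d, f, g, h}  B2 = {e, f, g, h}  B3 = {b, f, g, h}  B4 = {c, f, g, h}  B5 = {a, f, g, h}
Tree: B1–B2, B2–B3, B3–B4, B4–B5

Each bag holds 4 vertices, so the decomposition has width 3, which upper-bounds the treewidth. For the lower bound: the 4 vertex sets {d,f}, {e,h}, {g}, {b} are disjoint, each induces a connected subgraph, and every pair is joined by at least one edge of G. Contracting each set to a single vertex therefore yields K_{4} as a minor, and since treewidth is minor-monotone, tw(G) ≥ tw(K_{4}) = 3. The upper and lower bounds meet at 3, so that is the treewidth.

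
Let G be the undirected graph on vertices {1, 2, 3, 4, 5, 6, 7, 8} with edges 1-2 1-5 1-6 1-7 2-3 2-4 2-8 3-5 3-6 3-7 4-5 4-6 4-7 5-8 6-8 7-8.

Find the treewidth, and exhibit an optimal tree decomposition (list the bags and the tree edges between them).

Treewidth 4.
One such decomposition:
Bags: B1 = {2, 5, 6, 7, 8}  B2 = {2, 4, 5, 6, 7}  B3 = {1, 2, 5, 6, 7}  B4 = {2, 3, 5, 6, 7}
Tree: B1–B2, B2–B3, B3–B4

Every bag has size at most 5, so the width is 5 − 1 = 4 and tw(G) ≤ 4. For the lower bound: the 5 vertex sets {2,8}, {4,5}, {1,7}, {6}, {3} are disjoint, each induces a connected subgraph, and every pair is joined by at least one edge of G. Contracting each set to a single vertex therefore yields K_{5} as a minor, and since treewidth is minor-monotone, tw(G) ≥ tw(K_{5}) = 4. The upper and lower bounds meet at 4, so that is the treewidth.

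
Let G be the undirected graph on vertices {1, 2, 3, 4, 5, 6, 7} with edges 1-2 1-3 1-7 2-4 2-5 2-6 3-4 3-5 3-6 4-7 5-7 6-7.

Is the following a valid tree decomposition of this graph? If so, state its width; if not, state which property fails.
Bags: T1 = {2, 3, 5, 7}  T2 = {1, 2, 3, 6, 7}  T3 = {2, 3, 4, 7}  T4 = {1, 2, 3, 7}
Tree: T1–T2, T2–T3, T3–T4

A tree decomposition must satisfy three properties: every vertex lies in some bag; for every edge, both endpoints lie together in some bag; and for every vertex, the bags containing it form a connected subtree. Here bags containing vertex 1 are not connected in the tree, so the decomposition is invalid.

No — bags containing vertex 1 are not connected in the tree.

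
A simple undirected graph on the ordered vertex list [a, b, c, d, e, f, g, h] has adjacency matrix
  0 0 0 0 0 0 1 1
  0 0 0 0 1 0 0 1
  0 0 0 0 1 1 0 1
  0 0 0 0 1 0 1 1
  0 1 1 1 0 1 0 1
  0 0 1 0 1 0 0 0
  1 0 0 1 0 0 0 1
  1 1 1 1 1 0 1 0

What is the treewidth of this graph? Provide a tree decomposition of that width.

Treewidth 2.
One optimal decomposition is:
Bags: B1 = {d, g, h}  B2 = {d, e, h}  B3 = {c, e, h}  B4 = {b, e, h}  B5 = {c, e, f}  B6 = {a, g, h}
Tree: B1–B2, B2–B3, B3–B4, B3–B5, B1–B6

Each bag holds 3 vertices, so the decomposition has width 2, which upper-bounds the treewidth. On the other hand G contains the 3-clique {d, g, h}. A clique must lie in a single bag of any decomposition, so no decomposition can have width below 2. Combining the bounds, tw(G) = 2.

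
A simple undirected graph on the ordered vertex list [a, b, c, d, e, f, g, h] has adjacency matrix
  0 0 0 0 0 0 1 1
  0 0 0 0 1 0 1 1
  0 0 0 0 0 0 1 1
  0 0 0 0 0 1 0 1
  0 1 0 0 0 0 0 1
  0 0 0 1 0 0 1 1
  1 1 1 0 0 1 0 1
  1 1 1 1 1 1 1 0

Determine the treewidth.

A width-2 tree decomposition is:
Bags: B1 = {b, g, h}  B2 = {a, g, h}  B3 = {b, e, h}  B4 = {f, g, h}  B5 = {d, f, h}  B6 = {c, g, h}
Tree: B1–B2, B1–B3, B1–B4, B4–B5, B1–B6
The largest bag has 3 vertices, giving width 2; this decomposition certifies tw(G) ≤ 2. On the other hand G contains the 3-clique {d, f, h}. A clique must lie in a single bag of any decomposition, so no decomposition can have width below 2. Hence tw(G) = 2 exactly.

2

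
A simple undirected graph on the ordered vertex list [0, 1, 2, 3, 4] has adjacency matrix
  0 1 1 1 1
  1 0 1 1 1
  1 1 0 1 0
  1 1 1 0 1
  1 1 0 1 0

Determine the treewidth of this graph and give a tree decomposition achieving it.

Each bag holds 4 vertices, so the decomposition has width 3, which upper-bounds the treewidth. On the other hand G contains the 4-clique {0, 1, 2, 3}. A clique must lie in a single bag of any decomposition, so no decomposition can have width below 3. Hence tw(G) = 3 exactly.

Treewidth 3.
One such decomposition:
Bags: B1 = {0, 1, 3, 4}  B2 = {0, 1, 2, 3}
Tree: B1–B2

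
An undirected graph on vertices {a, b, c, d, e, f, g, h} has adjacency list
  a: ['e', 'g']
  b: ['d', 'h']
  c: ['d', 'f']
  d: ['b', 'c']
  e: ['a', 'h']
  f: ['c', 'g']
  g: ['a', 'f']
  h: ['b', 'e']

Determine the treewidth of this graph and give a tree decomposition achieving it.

The largest bag has 3 vertices, giving width 2; this decomposition certifies tw(G) ≤ 2. For the lower bound, G contains the cycle h–b–d–c–f–g–a–e–h, so G is not a forest; only forests have treewidth ≤ 1, hence tw(G) ≥ 2. Therefore the treewidth is 2.

Treewidth 2.
Bags: B1 = {b, d, h}  B2 = {c, d, h}  B3 = {c, f, h}  B4 = {f, g, h}  B5 = {a, g, h}  B6 = {a, e, h}
Tree: B1–B2, B2–B3, B3–B4, B4–B5, B5–B6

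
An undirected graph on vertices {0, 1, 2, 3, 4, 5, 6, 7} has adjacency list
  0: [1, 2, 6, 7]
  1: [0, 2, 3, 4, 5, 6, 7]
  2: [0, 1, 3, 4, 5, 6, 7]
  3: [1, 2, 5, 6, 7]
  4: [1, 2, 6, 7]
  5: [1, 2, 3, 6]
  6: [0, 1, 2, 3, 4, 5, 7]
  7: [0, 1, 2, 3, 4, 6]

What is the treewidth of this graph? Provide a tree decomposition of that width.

Treewidth 4.
Bags: B1 = {1, 2, 3, 5, 6}  B2 = {1, 2, 3, 6, 7}  B3 = {0, 1, 2, 6, 7}  B4 = {1, 2, 4, 6, 7}
Tree: B1–B2, B2–B3, B2–B4

Each bag holds 5 vertices, so the decomposition has width 4, which upper-bounds the treewidth. On the other hand G contains the 5-clique {1, 2, 3, 5, 6}. A clique must lie in a single bag of any decomposition, so no decomposition can have width below 4. Therefore the treewidth is 4.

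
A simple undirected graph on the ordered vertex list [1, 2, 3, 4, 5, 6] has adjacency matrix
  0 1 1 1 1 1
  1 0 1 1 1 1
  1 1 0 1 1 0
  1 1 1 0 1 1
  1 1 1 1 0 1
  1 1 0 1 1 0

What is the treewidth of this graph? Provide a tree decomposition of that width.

The largest bag has 5 vertices, giving width 4; this decomposition certifies tw(G) ≤ 4. Conversely, {1, 2, 3, 4, 5} is a clique of size 5, and the vertices of any clique must share a bag in every tree decomposition; so some bag has ≥ 5 vertices and tw(G) ≥ 4. Combining the bounds, tw(G) = 4.

Treewidth 4.
One optimal decomposition is:
Bags: B1 = {1, 2, 3, 4, 5}  B2 = {1, 2, 4, 5, 6}
Tree: B1–B2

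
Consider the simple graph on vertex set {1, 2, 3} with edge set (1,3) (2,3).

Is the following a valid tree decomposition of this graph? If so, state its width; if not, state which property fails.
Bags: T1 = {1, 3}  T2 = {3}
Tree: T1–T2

No — vertex 2 appears in no bag.

A tree decomposition must satisfy three properties: every vertex lies in some bag; for every edge, both endpoints lie together in some bag; and for every vertex, the bags containing it form a connected subtree. Here vertex 2 appears in no bag, so the decomposition is invalid.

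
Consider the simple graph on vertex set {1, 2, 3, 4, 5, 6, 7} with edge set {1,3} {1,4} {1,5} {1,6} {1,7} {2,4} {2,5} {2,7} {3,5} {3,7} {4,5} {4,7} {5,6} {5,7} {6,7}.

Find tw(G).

A width-3 tree decomposition is:
Bags: B1 = {1, 5, 6, 7}  B2 = {1, 4, 5, 7}  B3 = {1, 3, 5, 7}  B4 = {2, 4, 5, 7}
Tree: B1–B2, B2–B3, B2–B4
Every bag has size at most 4, so the width is 4 − 1 = 3 and tw(G) ≤ 3. On the other hand G contains the 4-clique {1, 3, 5, 7}. A clique must lie in a single bag of any decomposition, so no decomposition can have width below 3. Combining the bounds, tw(G) = 3.

3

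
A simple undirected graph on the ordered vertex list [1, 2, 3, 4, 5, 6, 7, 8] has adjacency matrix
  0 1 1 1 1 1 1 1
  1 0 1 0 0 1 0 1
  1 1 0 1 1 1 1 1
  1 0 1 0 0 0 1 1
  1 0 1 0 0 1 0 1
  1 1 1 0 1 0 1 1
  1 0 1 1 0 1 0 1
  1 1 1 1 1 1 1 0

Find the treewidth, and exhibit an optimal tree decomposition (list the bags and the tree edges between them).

Every bag has size at most 5, so the width is 5 − 1 = 4 and tw(G) ≤ 4. Conversely, {1, 3, 4, 7, 8} is a clique of size 5, and the vertices of any clique must share a bag in every tree decomposition; so some bag has ≥ 5 vertices and tw(G) ≥ 4. Therefore the treewidth is 4.

Treewidth 4.
One such decomposition:
Bags: B1 = {1, 3, 6, 7, 8}  B2 = {1, 3, 4, 7, 8}  B3 = {1, 2, 3, 6, 8}  B4 = {1, 3, 5, 6, 8}
Tree: B1–B2, B1–B3, B3–B4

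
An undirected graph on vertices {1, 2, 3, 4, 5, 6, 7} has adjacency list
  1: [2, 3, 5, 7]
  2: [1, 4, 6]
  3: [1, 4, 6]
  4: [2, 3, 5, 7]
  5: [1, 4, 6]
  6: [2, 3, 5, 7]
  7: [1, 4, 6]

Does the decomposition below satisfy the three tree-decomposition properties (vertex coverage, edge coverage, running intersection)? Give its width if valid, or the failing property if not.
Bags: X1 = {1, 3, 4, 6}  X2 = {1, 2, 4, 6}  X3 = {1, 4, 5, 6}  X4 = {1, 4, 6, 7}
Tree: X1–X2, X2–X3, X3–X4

Checking the three conditions: (i) the bags cover all of {1, 2, 3, 4, 5, 6, 7}; (ii) for each edge, some bag contains both endpoints; (iii) the bags containing any fixed vertex form a subtree. All hold, so the decomposition is valid with width 4 − 1 = 3.

Yes; width 3.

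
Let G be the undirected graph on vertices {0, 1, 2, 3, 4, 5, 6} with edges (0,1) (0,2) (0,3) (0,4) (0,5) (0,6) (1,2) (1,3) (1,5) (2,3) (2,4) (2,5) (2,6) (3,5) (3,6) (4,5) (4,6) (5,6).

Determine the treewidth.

A width-4 tree decomposition is:
Bags: B1 = {0, 1, 2, 3, 5}  B2 = {0, 2, 3, 5, 6}  B3 = {0, 2, 4, 5, 6}
Tree: B1–B2, B2–B3
The largest bag has 5 vertices, giving width 4; this decomposition certifies tw(G) ≤ 4. On the other hand G contains the 5-clique {0, 1, 2, 3, 5}. A clique must lie in a single bag of any decomposition, so no decomposition can have width below 4. Combining the bounds, tw(G) = 4.

4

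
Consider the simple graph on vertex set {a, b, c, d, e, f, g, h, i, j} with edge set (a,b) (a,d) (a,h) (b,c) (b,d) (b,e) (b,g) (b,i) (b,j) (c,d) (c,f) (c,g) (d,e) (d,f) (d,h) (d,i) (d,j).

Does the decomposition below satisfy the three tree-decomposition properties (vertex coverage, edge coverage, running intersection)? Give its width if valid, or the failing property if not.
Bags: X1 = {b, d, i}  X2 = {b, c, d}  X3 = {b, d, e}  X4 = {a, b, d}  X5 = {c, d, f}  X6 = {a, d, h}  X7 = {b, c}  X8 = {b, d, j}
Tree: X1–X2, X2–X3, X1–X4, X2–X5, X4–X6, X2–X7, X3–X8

No — vertex g appears in no bag.

A tree decomposition must satisfy three properties: every vertex lies in some bag; for every edge, both endpoints lie together in some bag; and for every vertex, the bags containing it form a connected subtree. Here vertex g appears in no bag, so the decomposition is invalid.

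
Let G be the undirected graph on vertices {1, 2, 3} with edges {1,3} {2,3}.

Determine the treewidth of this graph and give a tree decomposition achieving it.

The largest bag has 2 vertices, giving width 1; this decomposition certifies tw(G) ≤ 1. Any graph with an edge has treewidth ≥ 1, and G has the edge 3–1. Combining the bounds, tw(G) = 1.

Treewidth 1.
Bags: B1 = {1, 3}  B2 = {2, 3}
Tree: B1–B2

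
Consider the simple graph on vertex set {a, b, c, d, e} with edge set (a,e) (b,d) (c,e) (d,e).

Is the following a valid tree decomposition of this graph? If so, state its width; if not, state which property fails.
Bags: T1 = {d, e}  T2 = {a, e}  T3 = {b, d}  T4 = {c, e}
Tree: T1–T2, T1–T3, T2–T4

Yes; width 1.

Checking the three conditions: (i) the bags cover all of {a, b, c, d, e}; (ii) for each edge, some bag contains both endpoints; (iii) the bags containing any fixed vertex form a subtree. All hold, so the decomposition is valid with width 2 − 1 = 1.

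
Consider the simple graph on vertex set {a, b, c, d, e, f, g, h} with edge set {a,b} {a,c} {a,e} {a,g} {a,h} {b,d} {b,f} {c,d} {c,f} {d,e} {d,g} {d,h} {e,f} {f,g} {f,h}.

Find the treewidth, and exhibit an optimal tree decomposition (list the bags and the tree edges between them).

Each bag holds 4 vertices, so the decomposition has width 3, which upper-bounds the treewidth. For the lower bound: the 4 vertex sets {c,f}, {a,h}, {d}, {g} are disjoint, each induces a connected subgraph, and every pair is joined by at least one edge of G. Contracting each set to a single vertex therefore yields K_{4} as a minor, and since treewidth is minor-monotone, tw(G) ≥ tw(K_{4}) = 3. The upper and lower bounds meet at 3, so that is the treewidth.

Treewidth 3.
Bags: B1 = {a, c, d, f}  B2 = {a, d, f, h}  B3 = {a, d, f, g}  B4 = {a, b, d, f}  B5 = {a, d, e, f}
Tree: B1–B2, B2–B3, B3–B4, B4–B5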